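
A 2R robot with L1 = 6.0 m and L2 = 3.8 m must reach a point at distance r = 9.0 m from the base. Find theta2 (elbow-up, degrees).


cos(theta2) = (r^2 - L1^2 - L2^2) / (2*L1*L2)
cos(theta2) = (81.0 - 36.0 - 14.44) / 45.6
cos(theta2) = 0.670175
theta2 = 47.9194 degrees


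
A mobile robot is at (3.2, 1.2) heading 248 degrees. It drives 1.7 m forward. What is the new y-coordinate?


y_new = y0 + d*sin(theta)
= 1.2 + 1.7*sin(248)
= 1.2 + -1.5762
= -0.3762


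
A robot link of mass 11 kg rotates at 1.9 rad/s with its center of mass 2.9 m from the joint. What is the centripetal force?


F = m * omega^2 * r
= 11 * 1.9^2 * 2.9
= 11 * 3.61 * 2.9
= 115.159 N


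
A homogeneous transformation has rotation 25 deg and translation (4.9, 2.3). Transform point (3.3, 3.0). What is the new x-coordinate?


x' = cos(theta)*px - sin(theta)*py + tx
= 0.9063*3.3 - 0.4226*3.0 + 4.9
= 6.623


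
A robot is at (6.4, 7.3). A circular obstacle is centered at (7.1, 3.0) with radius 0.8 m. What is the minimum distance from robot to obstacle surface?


center_dist = sqrt((6.4-7.1)^2 + (7.3-3.0)^2)
= sqrt(0.49 + 18.49)
= 4.3566
min_dist = center_dist - radius = 4.3566 - 0.8 = 3.5566 m


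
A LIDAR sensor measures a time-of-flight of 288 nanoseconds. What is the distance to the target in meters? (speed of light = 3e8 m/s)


tof = 288 ns = 2.88e-07 s
dist = c * tof / 2
= 3e8 * 2.88e-07 / 2
= 43.2 m


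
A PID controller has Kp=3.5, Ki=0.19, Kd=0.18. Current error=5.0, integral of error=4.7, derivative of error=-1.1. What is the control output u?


u = Kp*e + Ki*int(e) + Kd*de/dt
= 3.5*5.0 + 0.19*4.7 + 0.18*(-1.1)
= 17.5 + 0.893 + -0.198
= 18.195


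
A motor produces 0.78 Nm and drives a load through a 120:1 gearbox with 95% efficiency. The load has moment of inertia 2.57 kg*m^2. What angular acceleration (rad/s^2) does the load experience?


tau_out = tau_motor * N * eta
= 0.78 * 120 * 0.95 = 88.92 Nm
alpha = tau_out / I = 88.92 / 2.57
= 34.5992 rad/s^2


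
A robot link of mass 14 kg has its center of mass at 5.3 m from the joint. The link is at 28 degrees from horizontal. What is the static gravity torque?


tau = m*g*L*cos(angle)
= 14 * 9.81 * 5.3 * cos(28 deg)
= 14 * 9.81 * 5.3 * 0.8829
= 642.6993 Nm


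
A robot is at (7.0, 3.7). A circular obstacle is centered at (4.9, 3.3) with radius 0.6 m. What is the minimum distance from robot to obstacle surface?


center_dist = sqrt((7.0-4.9)^2 + (3.7-3.3)^2)
= sqrt(4.41 + 0.16)
= 2.1378
min_dist = center_dist - radius = 2.1378 - 0.6 = 1.5378 m


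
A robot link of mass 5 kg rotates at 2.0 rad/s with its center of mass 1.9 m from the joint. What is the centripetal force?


F = m * omega^2 * r
= 5 * 2.0^2 * 1.9
= 5 * 4.0 * 1.9
= 38.0 N


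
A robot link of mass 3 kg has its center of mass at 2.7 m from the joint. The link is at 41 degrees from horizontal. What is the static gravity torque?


tau = m*g*L*cos(angle)
= 3 * 9.81 * 2.7 * cos(41 deg)
= 3 * 9.81 * 2.7 * 0.7547
= 59.97 Nm


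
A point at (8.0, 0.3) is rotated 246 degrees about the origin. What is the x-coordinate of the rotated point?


x' = x*cos(theta) - y*sin(theta)
cos(246 deg) = -0.4067, sin(246 deg) = -0.9135
x' = 8.0 * -0.4067 - 0.3 * -0.9135
= -3.2539 - -0.2741
= -2.9798


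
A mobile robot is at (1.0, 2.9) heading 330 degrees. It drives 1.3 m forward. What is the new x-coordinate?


x_new = x0 + d*cos(theta)
= 1.0 + 1.3*cos(330)
= 1.0 + 1.1258
= 2.1258


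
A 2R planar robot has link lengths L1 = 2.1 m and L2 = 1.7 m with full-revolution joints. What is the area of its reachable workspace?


r_max = L1 + L2 = 3.8 m
r_min = |L1 - L2| = 0.4 m
Area = pi*(r_max^2 - r_min^2)
= pi*(14.44 - 0.16)
= pi * 14.28
= 44.8619 m^2


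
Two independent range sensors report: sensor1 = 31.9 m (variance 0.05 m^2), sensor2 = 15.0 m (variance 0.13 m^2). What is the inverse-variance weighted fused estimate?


w1 = (1/var1) / (1/var1 + 1/var2)
   = 20.0 / (20.0 + 7.6923) = 0.7222
w2 = 1 - w1 = 0.2778
fused = w1*s1 + w2*s2 = 23.0389 + 4.1667
= 27.2056 m


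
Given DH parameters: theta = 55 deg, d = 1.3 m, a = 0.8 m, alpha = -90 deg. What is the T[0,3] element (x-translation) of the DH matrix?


T[0,3] = a * cos(theta)
= 0.8 * cos(55 deg)
= 0.8 * 0.5736
= 0.4589


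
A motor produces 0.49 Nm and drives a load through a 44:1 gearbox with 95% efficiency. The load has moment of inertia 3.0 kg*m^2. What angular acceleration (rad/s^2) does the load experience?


tau_out = tau_motor * N * eta
= 0.49 * 44 * 0.95 = 20.482 Nm
alpha = tau_out / I = 20.482 / 3.0
= 6.8273 rad/s^2


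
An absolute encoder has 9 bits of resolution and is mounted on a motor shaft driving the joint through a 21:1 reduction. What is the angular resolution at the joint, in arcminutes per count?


counts = 2^9 = 512
effective counts at joint = 512 * 21 = 10752
resolution = 360*60 / 10752
= 2.0089 arcmin/count


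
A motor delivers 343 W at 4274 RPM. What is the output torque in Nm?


omega = 4274 * 2*pi/60 = 447.5722 rad/s
tau = P / omega = 343 / 447.5722
= 0.7664 Nm


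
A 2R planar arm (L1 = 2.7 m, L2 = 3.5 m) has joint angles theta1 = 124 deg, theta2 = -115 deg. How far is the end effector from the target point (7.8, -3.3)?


End effector via forward kinematics:
x = L1*cos(t1) + L2*cos(t1+t2) = 1.9471
y = L1*sin(t1) + L2*sin(t1+t2) = 2.7859
Distance to target:
d = sqrt((7.8 - 1.9471)^2 + (-3.3 - 2.7859)^2)
= sqrt(34.2566 + 37.0384)
= 8.4436 m


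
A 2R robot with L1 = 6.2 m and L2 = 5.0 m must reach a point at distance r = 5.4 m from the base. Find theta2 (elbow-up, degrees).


cos(theta2) = (r^2 - L1^2 - L2^2) / (2*L1*L2)
cos(theta2) = (29.16 - 38.44 - 25.0) / 62.0
cos(theta2) = -0.552903
theta2 = 123.5664 degrees


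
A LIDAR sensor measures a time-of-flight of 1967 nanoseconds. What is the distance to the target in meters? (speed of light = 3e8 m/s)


tof = 1967 ns = 1.967e-06 s
dist = c * tof / 2
= 3e8 * 1.967e-06 / 2
= 295.05 m


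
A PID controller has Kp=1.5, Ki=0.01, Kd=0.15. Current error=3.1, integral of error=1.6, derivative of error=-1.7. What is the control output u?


u = Kp*e + Ki*int(e) + Kd*de/dt
= 1.5*3.1 + 0.01*1.6 + 0.15*(-1.7)
= 4.65 + 0.016 + -0.255
= 4.411


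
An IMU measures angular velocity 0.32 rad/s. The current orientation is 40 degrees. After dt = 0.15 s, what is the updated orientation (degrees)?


delta_theta = w * dt = 0.32 * 0.15 = 0.048 rad
= 2.7502 deg
theta_new = 40 + 2.7502 = 42.7502 deg


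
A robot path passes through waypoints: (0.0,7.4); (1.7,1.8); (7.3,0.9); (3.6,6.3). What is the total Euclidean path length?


Segment lengths:
  seg1 = sqrt((1.7)^2 + (-5.6)^2) = 5.8523
  seg2 = sqrt((5.6)^2 + (-0.9)^2) = 5.6719
  seg3 = sqrt((-3.7)^2 + (5.4)^2) = 6.546
Total = 18.0702


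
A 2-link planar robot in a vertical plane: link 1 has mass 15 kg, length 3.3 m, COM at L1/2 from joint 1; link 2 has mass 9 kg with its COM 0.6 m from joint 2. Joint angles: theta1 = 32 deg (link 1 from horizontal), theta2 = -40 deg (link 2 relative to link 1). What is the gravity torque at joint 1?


Horizontal distance from joint 1 to link-1 COM:
  x_c1 = (L1/2)*cos(t1) = 1.65 * 0.848 = 1.3993 m
Horizontal distance from joint 1 to link-2 COM:
  x_c2 = L1*cos(t1) + Lc2*cos(t1+t2)
       = 3.3*0.848 + 0.6*0.9903 = 3.3927 m
tau1 = m1*g*x_c1 + m2*g*x_c2
     = 15*9.81*1.3993 + 9*9.81*3.3927
     = 205.904 + 299.5432
     = 505.4472 Nm


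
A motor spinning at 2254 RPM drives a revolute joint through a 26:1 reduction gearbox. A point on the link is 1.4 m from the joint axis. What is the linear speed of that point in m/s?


omega_motor = 2254 * 2*pi/60 = 236.0383 rad/s
omega_joint = omega_motor / 26 = 9.0784 rad/s
v = omega_joint * r = 9.0784 * 1.4
= 12.7098 m/s


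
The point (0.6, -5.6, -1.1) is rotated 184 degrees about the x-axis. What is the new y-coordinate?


Rotation about x-axis: y' = y*cos(theta) - z*sin(theta)
= -5.6 * -0.9976 - -1.1 * -0.0698
= 5.5096


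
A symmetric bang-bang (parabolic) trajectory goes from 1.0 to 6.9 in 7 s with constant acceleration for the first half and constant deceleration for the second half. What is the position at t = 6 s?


Symmetric rest-to-rest: each phase covers (pf-p0)/2 in time T/2. 0.5*a*(T/2)^2 = (pf-p0)/2 => a = 4*(pf-p0)/T^2
a = 4*(6.9-1.0)/7^2 = 0.4816
t = 6 is in the deceleration phase (t > T/2).
p = pf - 0.5*a*(T-t)^2 = 6.9 - 0.5*0.4816*1^2
= 6.6592


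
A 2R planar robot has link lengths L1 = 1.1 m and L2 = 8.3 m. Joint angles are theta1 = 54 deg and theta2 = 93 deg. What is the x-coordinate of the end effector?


Convert angles to radians: theta1 = 0.9425, theta2 = 1.6232
x = L1*cos(theta1) + L2*cos(theta1+theta2)
x = 0.6466 + -6.961
x = -6.3144


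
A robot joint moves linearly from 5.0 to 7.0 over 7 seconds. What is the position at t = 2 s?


s = t/T = 2/7 = 0.2857
p(t) = p0 + (pf-p0)*s
= 5.0 + (7.0 - 5.0) * 0.2857
= 5.5714


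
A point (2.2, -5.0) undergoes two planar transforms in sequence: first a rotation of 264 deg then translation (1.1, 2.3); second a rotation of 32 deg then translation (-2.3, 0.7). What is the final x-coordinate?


After transform 1:
x1 = cos(264)*2.2 - sin(264)*-5.0 + 1.1 = -4.1026
y1 = sin(264)*2.2 + cos(264)*-5.0 + 2.3 = 0.6347
After transform 2:
x2 = cos(32)*-4.1026 - sin(32)*0.6347 + -2.3
= -6.1155


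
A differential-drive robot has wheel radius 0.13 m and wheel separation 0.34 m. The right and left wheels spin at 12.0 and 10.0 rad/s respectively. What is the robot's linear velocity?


vR = r*wR = 0.13*12.0 = 1.56 m/s
vL = r*wL = 0.13*10.0 = 1.3 m/s
v = (vR+vL)/2 = 1.43 m/s
omega = (vR-vL)/L = 0.7647 rad/s
linear velocity = 1.43 m/s


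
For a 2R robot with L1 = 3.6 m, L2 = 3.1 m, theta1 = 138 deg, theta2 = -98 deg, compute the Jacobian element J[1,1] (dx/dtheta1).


J[1,1] = -L1*sin(t1) - L2*sin(t1+t2)
= -3.6*sin(138) - 3.1*sin(40)
= -4.4015


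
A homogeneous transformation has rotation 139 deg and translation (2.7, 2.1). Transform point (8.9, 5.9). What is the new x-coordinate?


x' = cos(theta)*px - sin(theta)*py + tx
= -0.7547*8.9 - 0.6561*5.9 + 2.7
= -7.8877


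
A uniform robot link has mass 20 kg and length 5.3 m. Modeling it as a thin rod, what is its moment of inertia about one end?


I = (1/3) * m * L^2
= (1/3) * 20 * 5.3^2
= 0.333333 * 20 * 28.09
= 187.2667 kg*m^2


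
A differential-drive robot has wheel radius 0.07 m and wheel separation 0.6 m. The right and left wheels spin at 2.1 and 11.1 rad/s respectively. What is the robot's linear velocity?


vR = r*wR = 0.07*2.1 = 0.147 m/s
vL = r*wL = 0.07*11.1 = 0.777 m/s
v = (vR+vL)/2 = 0.462 m/s
omega = (vR-vL)/L = -1.05 rad/s
linear velocity = 0.462 m/s


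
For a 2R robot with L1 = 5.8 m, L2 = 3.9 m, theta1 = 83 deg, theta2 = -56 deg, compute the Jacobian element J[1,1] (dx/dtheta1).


J[1,1] = -L1*sin(t1) - L2*sin(t1+t2)
= -5.8*sin(83) - 3.9*sin(27)
= -7.5273


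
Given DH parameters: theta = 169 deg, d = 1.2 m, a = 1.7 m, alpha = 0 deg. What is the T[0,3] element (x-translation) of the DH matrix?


T[0,3] = a * cos(theta)
= 1.7 * cos(169 deg)
= 1.7 * -0.9816
= -1.6688


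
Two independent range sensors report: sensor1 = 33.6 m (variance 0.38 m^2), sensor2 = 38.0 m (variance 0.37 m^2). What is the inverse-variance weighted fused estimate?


w1 = (1/var1) / (1/var1 + 1/var2)
   = 2.6316 / (2.6316 + 2.7027) = 0.4933
w2 = 1 - w1 = 0.5067
fused = w1*s1 + w2*s2 = 16.576 + 19.2533
= 35.8293 m


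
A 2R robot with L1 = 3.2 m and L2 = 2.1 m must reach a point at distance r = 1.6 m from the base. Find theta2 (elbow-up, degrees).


cos(theta2) = (r^2 - L1^2 - L2^2) / (2*L1*L2)
cos(theta2) = (2.56 - 10.24 - 4.41) / 13.44
cos(theta2) = -0.899554
theta2 = 154.0994 degrees


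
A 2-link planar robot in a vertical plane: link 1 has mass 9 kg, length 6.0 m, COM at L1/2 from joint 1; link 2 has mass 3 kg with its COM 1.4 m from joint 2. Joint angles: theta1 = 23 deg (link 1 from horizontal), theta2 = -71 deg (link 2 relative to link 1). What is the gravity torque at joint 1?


Horizontal distance from joint 1 to link-1 COM:
  x_c1 = (L1/2)*cos(t1) = 3.0 * 0.9205 = 2.7615 m
Horizontal distance from joint 1 to link-2 COM:
  x_c2 = L1*cos(t1) + Lc2*cos(t1+t2)
       = 6.0*0.9205 + 1.4*0.6691 = 6.4598 m
tau1 = m1*g*x_c1 + m2*g*x_c2
     = 9*9.81*2.7615 + 3*9.81*6.4598
     = 243.8141 + 190.1123
     = 433.9264 Nm


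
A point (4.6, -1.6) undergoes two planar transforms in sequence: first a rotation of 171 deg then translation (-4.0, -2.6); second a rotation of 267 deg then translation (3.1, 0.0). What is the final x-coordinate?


After transform 1:
x1 = cos(171)*4.6 - sin(171)*-1.6 + -4.0 = -8.2931
y1 = sin(171)*4.6 + cos(171)*-1.6 + -2.6 = -0.3001
After transform 2:
x2 = cos(267)*-8.2931 - sin(267)*-0.3001 + 3.1
= 3.2343


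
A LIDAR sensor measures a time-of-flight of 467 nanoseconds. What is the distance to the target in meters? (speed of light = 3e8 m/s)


tof = 467 ns = 4.67e-07 s
dist = c * tof / 2
= 3e8 * 4.67e-07 / 2
= 70.05 m


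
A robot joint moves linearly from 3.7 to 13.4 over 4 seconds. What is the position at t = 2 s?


s = t/T = 2/4 = 0.5
p(t) = p0 + (pf-p0)*s
= 3.7 + (13.4 - 3.7) * 0.5
= 8.55


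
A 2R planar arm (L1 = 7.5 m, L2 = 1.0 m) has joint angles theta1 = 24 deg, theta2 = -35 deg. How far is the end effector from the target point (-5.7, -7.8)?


End effector via forward kinematics:
x = L1*cos(t1) + L2*cos(t1+t2) = 7.8332
y = L1*sin(t1) + L2*sin(t1+t2) = 2.8597
Distance to target:
d = sqrt((-5.7 - 7.8332)^2 + (-7.8 - 2.8597)^2)
= sqrt(183.148 + 113.6295)
= 17.2272 m


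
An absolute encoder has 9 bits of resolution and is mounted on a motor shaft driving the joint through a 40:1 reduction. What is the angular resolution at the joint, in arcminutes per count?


counts = 2^9 = 512
effective counts at joint = 512 * 40 = 20480
resolution = 360*60 / 20480
= 1.0547 arcmin/count


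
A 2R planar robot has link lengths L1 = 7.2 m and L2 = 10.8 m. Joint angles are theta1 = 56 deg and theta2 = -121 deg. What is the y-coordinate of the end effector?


Convert angles to radians: theta1 = 0.9774, theta2 = -2.1118
y = L1*sin(theta1) + L2*sin(theta1+theta2)
y = 5.9691 + -9.7881
y = -3.8191


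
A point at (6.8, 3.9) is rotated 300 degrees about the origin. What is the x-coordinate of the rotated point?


x' = x*cos(theta) - y*sin(theta)
cos(300 deg) = 0.5, sin(300 deg) = -0.866
x' = 6.8 * 0.5 - 3.9 * -0.866
= 3.4 - -3.3775
= 6.7775


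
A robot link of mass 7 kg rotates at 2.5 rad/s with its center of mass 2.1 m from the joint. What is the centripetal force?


F = m * omega^2 * r
= 7 * 2.5^2 * 2.1
= 7 * 6.25 * 2.1
= 91.875 N


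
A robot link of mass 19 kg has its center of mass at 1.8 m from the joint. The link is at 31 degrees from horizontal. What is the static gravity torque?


tau = m*g*L*cos(angle)
= 19 * 9.81 * 1.8 * cos(31 deg)
= 19 * 9.81 * 1.8 * 0.8572
= 287.5813 Nm


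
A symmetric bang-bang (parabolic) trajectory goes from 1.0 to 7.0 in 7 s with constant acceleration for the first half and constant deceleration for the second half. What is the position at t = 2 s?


Symmetric rest-to-rest: each phase covers (pf-p0)/2 in time T/2. 0.5*a*(T/2)^2 = (pf-p0)/2 => a = 4*(pf-p0)/T^2
a = 4*(7.0-1.0)/7^2 = 0.4898
t = 2 is in the acceleration phase (t <= T/2).
p = p0 + 0.5*a*t^2 = 1.0 + 0.5*0.4898*2^2
= 1.9796


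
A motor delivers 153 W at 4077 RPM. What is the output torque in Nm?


omega = 4077 * 2*pi/60 = 426.9424 rad/s
tau = P / omega = 153 / 426.9424
= 0.3584 Nm


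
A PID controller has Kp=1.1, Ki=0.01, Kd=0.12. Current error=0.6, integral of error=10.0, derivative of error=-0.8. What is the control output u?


u = Kp*e + Ki*int(e) + Kd*de/dt
= 1.1*0.6 + 0.01*10.0 + 0.12*(-0.8)
= 0.66 + 0.1 + -0.096
= 0.664


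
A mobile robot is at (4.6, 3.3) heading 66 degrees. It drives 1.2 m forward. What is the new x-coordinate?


x_new = x0 + d*cos(theta)
= 4.6 + 1.2*cos(66)
= 4.6 + 0.4881
= 5.0881


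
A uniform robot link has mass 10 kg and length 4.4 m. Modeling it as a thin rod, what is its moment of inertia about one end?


I = (1/3) * m * L^2
= (1/3) * 10 * 4.4^2
= 0.333333 * 10 * 19.36
= 64.5333 kg*m^2


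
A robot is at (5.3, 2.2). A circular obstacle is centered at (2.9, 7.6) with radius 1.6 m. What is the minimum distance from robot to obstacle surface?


center_dist = sqrt((5.3-2.9)^2 + (2.2-7.6)^2)
= sqrt(5.76 + 29.16)
= 5.9093
min_dist = center_dist - radius = 5.9093 - 1.6 = 4.3093 m


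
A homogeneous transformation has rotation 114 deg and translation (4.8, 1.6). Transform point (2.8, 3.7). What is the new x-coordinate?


x' = cos(theta)*px - sin(theta)*py + tx
= -0.4067*2.8 - 0.9135*3.7 + 4.8
= 0.281


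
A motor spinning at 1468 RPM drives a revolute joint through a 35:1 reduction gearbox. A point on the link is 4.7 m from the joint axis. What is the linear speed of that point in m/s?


omega_motor = 1468 * 2*pi/60 = 153.7286 rad/s
omega_joint = omega_motor / 35 = 4.3922 rad/s
v = omega_joint * r = 4.3922 * 4.7
= 20.6436 m/s


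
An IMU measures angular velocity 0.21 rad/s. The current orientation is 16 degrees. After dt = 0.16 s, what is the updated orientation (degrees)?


delta_theta = w * dt = 0.21 * 0.16 = 0.0336 rad
= 1.9251 deg
theta_new = 16 + 1.9251 = 17.9251 deg


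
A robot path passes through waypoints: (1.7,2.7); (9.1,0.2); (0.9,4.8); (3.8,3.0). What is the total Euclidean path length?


Segment lengths:
  seg1 = sqrt((7.4)^2 + (-2.5)^2) = 7.8109
  seg2 = sqrt((-8.2)^2 + (4.6)^2) = 9.4021
  seg3 = sqrt((2.9)^2 + (-1.8)^2) = 3.4132
Total = 20.6262


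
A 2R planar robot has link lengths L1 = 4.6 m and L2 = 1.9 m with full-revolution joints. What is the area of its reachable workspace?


r_max = L1 + L2 = 6.5 m
r_min = |L1 - L2| = 2.7 m
Area = pi*(r_max^2 - r_min^2)
= pi*(42.25 - 7.29)
= pi * 34.96
= 109.8301 m^2


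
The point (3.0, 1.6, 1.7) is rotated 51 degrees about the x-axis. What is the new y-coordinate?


Rotation about x-axis: y' = y*cos(theta) - z*sin(theta)
= 1.6 * 0.6293 - 1.7 * 0.7771
= -0.3142


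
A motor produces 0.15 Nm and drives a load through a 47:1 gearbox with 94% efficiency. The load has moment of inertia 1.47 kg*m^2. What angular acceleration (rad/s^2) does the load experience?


tau_out = tau_motor * N * eta
= 0.15 * 47 * 0.94 = 6.627 Nm
alpha = tau_out / I = 6.627 / 1.47
= 4.5082 rad/s^2


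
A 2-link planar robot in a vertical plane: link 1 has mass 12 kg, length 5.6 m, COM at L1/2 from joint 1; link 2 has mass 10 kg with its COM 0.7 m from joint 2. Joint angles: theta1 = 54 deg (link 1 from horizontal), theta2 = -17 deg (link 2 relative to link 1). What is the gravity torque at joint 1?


Horizontal distance from joint 1 to link-1 COM:
  x_c1 = (L1/2)*cos(t1) = 2.8 * 0.5878 = 1.6458 m
Horizontal distance from joint 1 to link-2 COM:
  x_c2 = L1*cos(t1) + Lc2*cos(t1+t2)
       = 5.6*0.5878 + 0.7*0.7986 = 3.8506 m
tau1 = m1*g*x_c1 + m2*g*x_c2
     = 12*9.81*1.6458 + 10*9.81*3.8506
     = 193.7434 + 377.748
     = 571.4914 Nm


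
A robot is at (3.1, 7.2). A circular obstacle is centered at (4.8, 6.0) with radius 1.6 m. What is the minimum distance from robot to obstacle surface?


center_dist = sqrt((3.1-4.8)^2 + (7.2-6.0)^2)
= sqrt(2.89 + 1.44)
= 2.0809
min_dist = center_dist - radius = 2.0809 - 1.6 = 0.4809 m


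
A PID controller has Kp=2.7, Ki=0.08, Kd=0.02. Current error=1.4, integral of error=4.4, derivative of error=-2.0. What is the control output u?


u = Kp*e + Ki*int(e) + Kd*de/dt
= 2.7*1.4 + 0.08*4.4 + 0.02*(-2.0)
= 3.78 + 0.352 + -0.04
= 4.092


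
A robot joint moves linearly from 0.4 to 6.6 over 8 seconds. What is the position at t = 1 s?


s = t/T = 1/8 = 0.125
p(t) = p0 + (pf-p0)*s
= 0.4 + (6.6 - 0.4) * 0.125
= 1.175


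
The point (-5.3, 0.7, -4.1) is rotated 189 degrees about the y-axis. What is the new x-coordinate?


Rotation about y-axis: x' = x*cos(theta) + z*sin(theta)
= -5.3 * -0.9877 + -4.1 * -0.1564
= 5.8761


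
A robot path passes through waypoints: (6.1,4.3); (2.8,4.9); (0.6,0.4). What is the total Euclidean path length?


Segment lengths:
  seg1 = sqrt((-3.3)^2 + (0.6)^2) = 3.3541
  seg2 = sqrt((-2.2)^2 + (-4.5)^2) = 5.009
Total = 8.3631


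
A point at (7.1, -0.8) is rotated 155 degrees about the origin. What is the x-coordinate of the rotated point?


x' = x*cos(theta) - y*sin(theta)
cos(155 deg) = -0.9063, sin(155 deg) = 0.4226
x' = 7.1 * -0.9063 - -0.8 * 0.4226
= -6.4348 - -0.3381
= -6.0967


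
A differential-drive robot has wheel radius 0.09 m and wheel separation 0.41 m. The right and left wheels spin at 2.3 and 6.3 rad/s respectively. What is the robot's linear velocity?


vR = r*wR = 0.09*2.3 = 0.207 m/s
vL = r*wL = 0.09*6.3 = 0.567 m/s
v = (vR+vL)/2 = 0.387 m/s
omega = (vR-vL)/L = -0.878 rad/s
linear velocity = 0.387 m/s


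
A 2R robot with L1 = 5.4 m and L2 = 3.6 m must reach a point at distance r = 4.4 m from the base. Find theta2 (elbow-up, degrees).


cos(theta2) = (r^2 - L1^2 - L2^2) / (2*L1*L2)
cos(theta2) = (19.36 - 29.16 - 12.96) / 38.88
cos(theta2) = -0.585391
theta2 = 125.8306 degrees


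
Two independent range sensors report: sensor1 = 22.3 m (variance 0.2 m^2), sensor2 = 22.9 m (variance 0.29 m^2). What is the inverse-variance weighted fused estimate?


w1 = (1/var1) / (1/var1 + 1/var2)
   = 5.0 / (5.0 + 3.4483) = 0.5918
w2 = 1 - w1 = 0.4082
fused = w1*s1 + w2*s2 = 13.198 + 9.3469
= 22.5449 m


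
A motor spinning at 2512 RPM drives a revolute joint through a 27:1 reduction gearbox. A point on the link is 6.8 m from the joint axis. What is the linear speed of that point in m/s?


omega_motor = 2512 * 2*pi/60 = 263.056 rad/s
omega_joint = omega_motor / 27 = 9.7428 rad/s
v = omega_joint * r = 9.7428 * 6.8
= 66.2511 m/s


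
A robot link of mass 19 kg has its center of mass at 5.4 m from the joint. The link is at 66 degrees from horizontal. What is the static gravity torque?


tau = m*g*L*cos(angle)
= 19 * 9.81 * 5.4 * cos(66 deg)
= 19 * 9.81 * 5.4 * 0.4067
= 409.3829 Nm


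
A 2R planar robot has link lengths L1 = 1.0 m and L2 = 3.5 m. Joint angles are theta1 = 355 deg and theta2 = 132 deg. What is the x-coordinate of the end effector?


Convert angles to radians: theta1 = 6.1959, theta2 = 2.3038
x = L1*cos(theta1) + L2*cos(theta1+theta2)
x = 0.9962 + -2.1064
x = -1.1102


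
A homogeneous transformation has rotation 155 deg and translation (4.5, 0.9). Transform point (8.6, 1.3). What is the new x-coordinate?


x' = cos(theta)*px - sin(theta)*py + tx
= -0.9063*8.6 - 0.4226*1.3 + 4.5
= -3.8437


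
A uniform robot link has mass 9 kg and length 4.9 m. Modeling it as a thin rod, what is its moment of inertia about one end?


I = (1/3) * m * L^2
= (1/3) * 9 * 4.9^2
= 0.333333 * 9 * 24.01
= 72.03 kg*m^2


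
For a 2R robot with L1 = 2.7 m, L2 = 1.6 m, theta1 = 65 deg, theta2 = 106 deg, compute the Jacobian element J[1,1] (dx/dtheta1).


J[1,1] = -L1*sin(t1) - L2*sin(t1+t2)
= -2.7*sin(65) - 1.6*sin(171)
= -2.6973


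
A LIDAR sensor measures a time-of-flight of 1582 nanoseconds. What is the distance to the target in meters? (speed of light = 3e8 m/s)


tof = 1582 ns = 1.582e-06 s
dist = c * tof / 2
= 3e8 * 1.582e-06 / 2
= 237.3 m


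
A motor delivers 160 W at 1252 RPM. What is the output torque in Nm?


omega = 1252 * 2*pi/60 = 131.1091 rad/s
tau = P / omega = 160 / 131.1091
= 1.2204 Nm


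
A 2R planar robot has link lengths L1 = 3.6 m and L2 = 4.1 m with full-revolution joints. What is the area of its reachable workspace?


r_max = L1 + L2 = 7.7 m
r_min = |L1 - L2| = 0.5 m
Area = pi*(r_max^2 - r_min^2)
= pi*(59.29 - 0.25)
= pi * 59.04
= 185.4796 m^2


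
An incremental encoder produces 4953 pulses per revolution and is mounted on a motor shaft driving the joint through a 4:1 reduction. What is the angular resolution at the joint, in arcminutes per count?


counts per rev = 4953
effective counts at joint = 4953 * 4 = 19812
resolution = 360*60 / 19812
= 1.0902 arcmin/count


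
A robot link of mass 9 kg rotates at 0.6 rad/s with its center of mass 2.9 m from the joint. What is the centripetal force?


F = m * omega^2 * r
= 9 * 0.6^2 * 2.9
= 9 * 0.36 * 2.9
= 9.396 N


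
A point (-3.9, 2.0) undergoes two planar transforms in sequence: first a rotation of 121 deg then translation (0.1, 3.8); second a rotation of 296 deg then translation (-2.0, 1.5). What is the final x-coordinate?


After transform 1:
x1 = cos(121)*-3.9 - sin(121)*2.0 + 0.1 = 0.3943
y1 = sin(121)*-3.9 + cos(121)*2.0 + 3.8 = -0.573
After transform 2:
x2 = cos(296)*0.3943 - sin(296)*-0.573 + -2.0
= -2.3422


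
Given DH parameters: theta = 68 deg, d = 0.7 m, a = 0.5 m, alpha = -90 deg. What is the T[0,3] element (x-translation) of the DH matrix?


T[0,3] = a * cos(theta)
= 0.5 * cos(68 deg)
= 0.5 * 0.3746
= 0.1873


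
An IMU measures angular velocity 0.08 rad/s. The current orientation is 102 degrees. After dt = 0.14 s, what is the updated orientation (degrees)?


delta_theta = w * dt = 0.08 * 0.14 = 0.0112 rad
= 0.6417 deg
theta_new = 102 + 0.6417 = 102.6417 deg


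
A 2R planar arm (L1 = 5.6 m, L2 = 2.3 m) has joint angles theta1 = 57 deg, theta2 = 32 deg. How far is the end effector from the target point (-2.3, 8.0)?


End effector via forward kinematics:
x = L1*cos(t1) + L2*cos(t1+t2) = 3.0901
y = L1*sin(t1) + L2*sin(t1+t2) = 6.9962
Distance to target:
d = sqrt((-2.3 - 3.0901)^2 + (8.0 - 6.9962)^2)
= sqrt(29.0534 + 1.0076)
= 5.4828 m


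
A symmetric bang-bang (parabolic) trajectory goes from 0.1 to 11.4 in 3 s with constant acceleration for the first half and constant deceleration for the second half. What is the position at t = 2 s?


Symmetric rest-to-rest: each phase covers (pf-p0)/2 in time T/2. 0.5*a*(T/2)^2 = (pf-p0)/2 => a = 4*(pf-p0)/T^2
a = 4*(11.4-0.1)/3^2 = 5.0222
t = 2 is in the deceleration phase (t > T/2).
p = pf - 0.5*a*(T-t)^2 = 11.4 - 0.5*5.0222*1^2
= 8.8889


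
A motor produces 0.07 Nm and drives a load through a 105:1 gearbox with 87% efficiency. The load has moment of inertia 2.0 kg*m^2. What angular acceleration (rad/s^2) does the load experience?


tau_out = tau_motor * N * eta
= 0.07 * 105 * 0.87 = 6.3945 Nm
alpha = tau_out / I = 6.3945 / 2.0
= 3.1973 rad/s^2


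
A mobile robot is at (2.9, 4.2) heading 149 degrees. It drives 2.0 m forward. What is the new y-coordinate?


y_new = y0 + d*sin(theta)
= 4.2 + 2.0*sin(149)
= 4.2 + 1.0301
= 5.2301


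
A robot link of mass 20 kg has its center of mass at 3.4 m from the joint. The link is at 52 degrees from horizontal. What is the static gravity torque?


tau = m*g*L*cos(angle)
= 20 * 9.81 * 3.4 * cos(52 deg)
= 20 * 9.81 * 3.4 * 0.6157
= 410.6955 Nm


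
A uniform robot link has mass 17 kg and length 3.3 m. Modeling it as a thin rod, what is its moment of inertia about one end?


I = (1/3) * m * L^2
= (1/3) * 17 * 3.3^2
= 0.333333 * 17 * 10.89
= 61.71 kg*m^2


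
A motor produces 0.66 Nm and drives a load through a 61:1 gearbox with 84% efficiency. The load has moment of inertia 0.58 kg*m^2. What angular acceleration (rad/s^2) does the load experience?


tau_out = tau_motor * N * eta
= 0.66 * 61 * 0.84 = 33.8184 Nm
alpha = tau_out / I = 33.8184 / 0.58
= 58.3076 rad/s^2


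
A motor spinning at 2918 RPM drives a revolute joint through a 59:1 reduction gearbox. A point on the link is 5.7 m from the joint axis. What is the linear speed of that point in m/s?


omega_motor = 2918 * 2*pi/60 = 305.5722 rad/s
omega_joint = omega_motor / 59 = 5.1792 rad/s
v = omega_joint * r = 5.1792 * 5.7
= 29.5214 m/s


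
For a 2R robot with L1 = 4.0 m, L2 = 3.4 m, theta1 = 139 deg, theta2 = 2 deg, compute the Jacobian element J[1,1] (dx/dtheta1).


J[1,1] = -L1*sin(t1) - L2*sin(t1+t2)
= -4.0*sin(139) - 3.4*sin(141)
= -4.7639


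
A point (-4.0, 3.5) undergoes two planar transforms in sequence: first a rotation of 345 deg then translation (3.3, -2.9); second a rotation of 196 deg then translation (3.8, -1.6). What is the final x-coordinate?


After transform 1:
x1 = cos(345)*-4.0 - sin(345)*3.5 + 3.3 = 0.3422
y1 = sin(345)*-4.0 + cos(345)*3.5 + -2.9 = 1.516
After transform 2:
x2 = cos(196)*0.3422 - sin(196)*1.516 + 3.8
= 3.889


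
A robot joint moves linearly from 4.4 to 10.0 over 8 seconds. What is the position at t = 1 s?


s = t/T = 1/8 = 0.125
p(t) = p0 + (pf-p0)*s
= 4.4 + (10.0 - 4.4) * 0.125
= 5.1


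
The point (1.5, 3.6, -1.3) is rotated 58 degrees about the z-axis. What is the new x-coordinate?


Rotation about z-axis: x' = x*cos(theta) - y*sin(theta)
= 1.5 * 0.5299 - 3.6 * 0.848
= -2.2581


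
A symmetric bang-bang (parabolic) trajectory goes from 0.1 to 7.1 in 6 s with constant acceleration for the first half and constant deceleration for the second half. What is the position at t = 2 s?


Symmetric rest-to-rest: each phase covers (pf-p0)/2 in time T/2. 0.5*a*(T/2)^2 = (pf-p0)/2 => a = 4*(pf-p0)/T^2
a = 4*(7.1-0.1)/6^2 = 0.7778
t = 2 is in the acceleration phase (t <= T/2).
p = p0 + 0.5*a*t^2 = 0.1 + 0.5*0.7778*2^2
= 1.6556


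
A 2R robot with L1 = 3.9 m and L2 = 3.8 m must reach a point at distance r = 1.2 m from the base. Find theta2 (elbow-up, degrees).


cos(theta2) = (r^2 - L1^2 - L2^2) / (2*L1*L2)
cos(theta2) = (1.44 - 15.21 - 14.44) / 29.64
cos(theta2) = -0.951754
theta2 = 162.1298 degrees


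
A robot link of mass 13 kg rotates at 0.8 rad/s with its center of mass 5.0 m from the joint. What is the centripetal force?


F = m * omega^2 * r
= 13 * 0.8^2 * 5.0
= 13 * 0.64 * 5.0
= 41.6 N


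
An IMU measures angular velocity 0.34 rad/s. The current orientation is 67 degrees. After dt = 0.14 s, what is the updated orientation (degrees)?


delta_theta = w * dt = 0.34 * 0.14 = 0.0476 rad
= 2.7273 deg
theta_new = 67 + 2.7273 = 69.7273 deg


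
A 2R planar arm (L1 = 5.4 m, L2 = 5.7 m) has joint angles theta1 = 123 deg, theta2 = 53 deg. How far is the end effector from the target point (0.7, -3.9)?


End effector via forward kinematics:
x = L1*cos(t1) + L2*cos(t1+t2) = -8.6272
y = L1*sin(t1) + L2*sin(t1+t2) = 4.9264
Distance to target:
d = sqrt((0.7 - -8.6272)^2 + (-3.9 - 4.9264)^2)
= sqrt(86.996 + 77.9059)
= 12.8414 m


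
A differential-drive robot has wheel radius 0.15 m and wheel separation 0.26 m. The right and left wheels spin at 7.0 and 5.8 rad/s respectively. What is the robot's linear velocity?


vR = r*wR = 0.15*7.0 = 1.05 m/s
vL = r*wL = 0.15*5.8 = 0.87 m/s
v = (vR+vL)/2 = 0.96 m/s
omega = (vR-vL)/L = 0.6923 rad/s
linear velocity = 0.96 m/s


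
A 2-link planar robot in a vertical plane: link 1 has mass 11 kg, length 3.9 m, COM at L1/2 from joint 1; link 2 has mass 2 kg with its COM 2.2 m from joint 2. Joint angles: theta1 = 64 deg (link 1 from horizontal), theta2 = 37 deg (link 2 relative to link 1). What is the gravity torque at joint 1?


Horizontal distance from joint 1 to link-1 COM:
  x_c1 = (L1/2)*cos(t1) = 1.95 * 0.4384 = 0.8548 m
Horizontal distance from joint 1 to link-2 COM:
  x_c2 = L1*cos(t1) + Lc2*cos(t1+t2)
       = 3.9*0.4384 + 2.2*-0.1908 = 1.2899 m
tau1 = m1*g*x_c1 + m2*g*x_c2
     = 11*9.81*0.8548 + 2*9.81*1.2899
     = 92.244 + 25.3072
     = 117.5512 Nm


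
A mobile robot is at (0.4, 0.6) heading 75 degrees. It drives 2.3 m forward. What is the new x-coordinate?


x_new = x0 + d*cos(theta)
= 0.4 + 2.3*cos(75)
= 0.4 + 0.5953
= 0.9953


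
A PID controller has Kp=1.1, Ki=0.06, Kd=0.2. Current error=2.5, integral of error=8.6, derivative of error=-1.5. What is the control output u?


u = Kp*e + Ki*int(e) + Kd*de/dt
= 1.1*2.5 + 0.06*8.6 + 0.2*(-1.5)
= 2.75 + 0.516 + -0.3
= 2.966


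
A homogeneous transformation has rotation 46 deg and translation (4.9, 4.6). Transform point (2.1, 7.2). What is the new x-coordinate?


x' = cos(theta)*px - sin(theta)*py + tx
= 0.6947*2.1 - 0.7193*7.2 + 4.9
= 1.1795


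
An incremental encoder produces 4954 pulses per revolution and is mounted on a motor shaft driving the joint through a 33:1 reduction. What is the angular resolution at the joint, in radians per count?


counts per rev = 4954
effective counts at joint = 4954 * 33 = 163482
resolution = 2*pi / 163482
= 3.8433e-05 rad/count


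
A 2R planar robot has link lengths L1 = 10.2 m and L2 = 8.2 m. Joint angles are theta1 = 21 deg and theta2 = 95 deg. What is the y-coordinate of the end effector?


Convert angles to radians: theta1 = 0.3665, theta2 = 1.6581
y = L1*sin(theta1) + L2*sin(theta1+theta2)
y = 3.6554 + 7.3701
y = 11.0255


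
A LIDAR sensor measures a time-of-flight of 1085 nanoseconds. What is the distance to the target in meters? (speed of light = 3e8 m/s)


tof = 1085 ns = 1.085e-06 s
dist = c * tof / 2
= 3e8 * 1.085e-06 / 2
= 162.75 m


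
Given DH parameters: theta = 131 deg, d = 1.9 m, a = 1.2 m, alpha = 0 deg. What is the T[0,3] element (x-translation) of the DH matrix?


T[0,3] = a * cos(theta)
= 1.2 * cos(131 deg)
= 1.2 * -0.6561
= -0.7873


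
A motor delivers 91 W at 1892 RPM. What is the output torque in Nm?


omega = 1892 * 2*pi/60 = 198.1298 rad/s
tau = P / omega = 91 / 198.1298
= 0.4593 Nm


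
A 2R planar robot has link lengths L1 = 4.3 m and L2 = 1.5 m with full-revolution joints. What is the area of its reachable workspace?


r_max = L1 + L2 = 5.8 m
r_min = |L1 - L2| = 2.8 m
Area = pi*(r_max^2 - r_min^2)
= pi*(33.64 - 7.84)
= pi * 25.8
= 81.0531 m^2


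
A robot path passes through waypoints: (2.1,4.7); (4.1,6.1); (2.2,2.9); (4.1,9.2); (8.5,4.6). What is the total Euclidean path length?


Segment lengths:
  seg1 = sqrt((2.0)^2 + (1.4)^2) = 2.4413
  seg2 = sqrt((-1.9)^2 + (-3.2)^2) = 3.7216
  seg3 = sqrt((1.9)^2 + (6.3)^2) = 6.5803
  seg4 = sqrt((4.4)^2 + (-4.6)^2) = 6.3655
Total = 19.1087


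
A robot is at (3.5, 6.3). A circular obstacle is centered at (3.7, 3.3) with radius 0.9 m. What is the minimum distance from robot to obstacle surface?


center_dist = sqrt((3.5-3.7)^2 + (6.3-3.3)^2)
= sqrt(0.04 + 9.0)
= 3.0067
min_dist = center_dist - radius = 3.0067 - 0.9 = 2.1067 m


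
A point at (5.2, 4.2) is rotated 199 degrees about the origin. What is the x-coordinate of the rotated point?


x' = x*cos(theta) - y*sin(theta)
cos(199 deg) = -0.9455, sin(199 deg) = -0.3256
x' = 5.2 * -0.9455 - 4.2 * -0.3256
= -4.9167 - -1.3674
= -3.5493


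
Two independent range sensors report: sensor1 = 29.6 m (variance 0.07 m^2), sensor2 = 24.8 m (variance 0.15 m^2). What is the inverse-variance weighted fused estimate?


w1 = (1/var1) / (1/var1 + 1/var2)
   = 14.2857 / (14.2857 + 6.6667) = 0.6818
w2 = 1 - w1 = 0.3182
fused = w1*s1 + w2*s2 = 20.1818 + 7.8909
= 28.0727 m


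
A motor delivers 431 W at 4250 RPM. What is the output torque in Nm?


omega = 4250 * 2*pi/60 = 445.059 rad/s
tau = P / omega = 431 / 445.059
= 0.9684 Nm


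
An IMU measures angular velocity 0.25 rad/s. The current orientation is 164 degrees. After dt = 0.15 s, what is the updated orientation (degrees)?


delta_theta = w * dt = 0.25 * 0.15 = 0.0375 rad
= 2.1486 deg
theta_new = 164 + 2.1486 = 166.1486 deg


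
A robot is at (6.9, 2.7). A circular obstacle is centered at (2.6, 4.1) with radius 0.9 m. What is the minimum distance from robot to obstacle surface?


center_dist = sqrt((6.9-2.6)^2 + (2.7-4.1)^2)
= sqrt(18.49 + 1.96)
= 4.5222
min_dist = center_dist - radius = 4.5222 - 0.9 = 3.6222 m


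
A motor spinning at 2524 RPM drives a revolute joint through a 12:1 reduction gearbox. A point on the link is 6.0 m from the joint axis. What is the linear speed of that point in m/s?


omega_motor = 2524 * 2*pi/60 = 264.3127 rad/s
omega_joint = omega_motor / 12 = 22.0261 rad/s
v = omega_joint * r = 22.0261 * 6.0
= 132.1563 m/s


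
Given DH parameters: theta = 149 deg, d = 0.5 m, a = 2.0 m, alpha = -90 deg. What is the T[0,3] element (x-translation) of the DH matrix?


T[0,3] = a * cos(theta)
= 2.0 * cos(149 deg)
= 2.0 * -0.8572
= -1.7143


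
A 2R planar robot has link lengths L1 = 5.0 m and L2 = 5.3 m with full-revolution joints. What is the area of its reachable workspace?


r_max = L1 + L2 = 10.3 m
r_min = |L1 - L2| = 0.3 m
Area = pi*(r_max^2 - r_min^2)
= pi*(106.09 - 0.09)
= pi * 106.0
= 333.0088 m^2


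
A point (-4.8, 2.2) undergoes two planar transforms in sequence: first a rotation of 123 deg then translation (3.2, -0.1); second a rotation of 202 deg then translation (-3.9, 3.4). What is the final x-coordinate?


After transform 1:
x1 = cos(123)*-4.8 - sin(123)*2.2 + 3.2 = 3.9692
y1 = sin(123)*-4.8 + cos(123)*2.2 + -0.1 = -5.3238
After transform 2:
x2 = cos(202)*3.9692 - sin(202)*-5.3238 + -3.9
= -9.5745


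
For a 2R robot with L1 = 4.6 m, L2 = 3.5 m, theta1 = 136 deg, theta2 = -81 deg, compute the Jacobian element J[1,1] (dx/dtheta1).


J[1,1] = -L1*sin(t1) - L2*sin(t1+t2)
= -4.6*sin(136) - 3.5*sin(55)
= -6.0625


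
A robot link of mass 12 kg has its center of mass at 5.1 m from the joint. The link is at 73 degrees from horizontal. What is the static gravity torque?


tau = m*g*L*cos(angle)
= 12 * 9.81 * 5.1 * cos(73 deg)
= 12 * 9.81 * 5.1 * 0.2924
= 175.5318 Nm


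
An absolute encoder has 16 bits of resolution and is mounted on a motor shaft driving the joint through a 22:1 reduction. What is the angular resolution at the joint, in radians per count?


counts = 2^16 = 65536
effective counts at joint = 65536 * 22 = 1441792
resolution = 2*pi / 1441792
= 4.3579e-06 rad/count


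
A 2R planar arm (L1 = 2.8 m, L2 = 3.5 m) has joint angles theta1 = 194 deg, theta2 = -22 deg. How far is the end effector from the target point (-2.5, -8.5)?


End effector via forward kinematics:
x = L1*cos(t1) + L2*cos(t1+t2) = -6.1828
y = L1*sin(t1) + L2*sin(t1+t2) = -0.1903
Distance to target:
d = sqrt((-2.5 - -6.1828)^2 + (-8.5 - -0.1903)^2)
= sqrt(13.5628 + 69.0515)
= 9.0892 m


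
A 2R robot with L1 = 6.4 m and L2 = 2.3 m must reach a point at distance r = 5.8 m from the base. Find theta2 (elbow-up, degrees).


cos(theta2) = (r^2 - L1^2 - L2^2) / (2*L1*L2)
cos(theta2) = (33.64 - 40.96 - 5.29) / 29.44
cos(theta2) = -0.428329
theta2 = 115.3615 degrees


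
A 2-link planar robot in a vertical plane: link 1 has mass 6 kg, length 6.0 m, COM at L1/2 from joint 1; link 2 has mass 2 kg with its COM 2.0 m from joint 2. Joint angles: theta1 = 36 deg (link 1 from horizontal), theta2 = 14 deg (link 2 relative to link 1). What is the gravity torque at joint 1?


Horizontal distance from joint 1 to link-1 COM:
  x_c1 = (L1/2)*cos(t1) = 3.0 * 0.809 = 2.4271 m
Horizontal distance from joint 1 to link-2 COM:
  x_c2 = L1*cos(t1) + Lc2*cos(t1+t2)
       = 6.0*0.809 + 2.0*0.6428 = 6.1397 m
tau1 = m1*g*x_c1 + m2*g*x_c2
     = 6*9.81*2.4271 + 2*9.81*6.1397
     = 142.8562 + 120.4605
     = 263.3167 Nm


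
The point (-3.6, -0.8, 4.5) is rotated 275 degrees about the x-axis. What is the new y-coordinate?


Rotation about x-axis: y' = y*cos(theta) - z*sin(theta)
= -0.8 * 0.0872 - 4.5 * -0.9962
= 4.4132


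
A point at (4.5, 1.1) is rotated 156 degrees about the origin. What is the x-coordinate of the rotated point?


x' = x*cos(theta) - y*sin(theta)
cos(156 deg) = -0.9135, sin(156 deg) = 0.4067
x' = 4.5 * -0.9135 - 1.1 * 0.4067
= -4.111 - 0.4474
= -4.5584


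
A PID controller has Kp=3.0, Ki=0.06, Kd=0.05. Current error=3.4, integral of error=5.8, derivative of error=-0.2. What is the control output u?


u = Kp*e + Ki*int(e) + Kd*de/dt
= 3.0*3.4 + 0.06*5.8 + 0.05*(-0.2)
= 10.2 + 0.348 + -0.01
= 10.538


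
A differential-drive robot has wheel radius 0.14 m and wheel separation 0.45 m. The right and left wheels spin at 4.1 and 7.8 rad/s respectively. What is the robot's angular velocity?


vR = r*wR = 0.14*4.1 = 0.574 m/s
vL = r*wL = 0.14*7.8 = 1.092 m/s
v = (vR+vL)/2 = 0.833 m/s
omega = (vR-vL)/L = -1.1511 rad/s
angular velocity = -1.1511 rad/s
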